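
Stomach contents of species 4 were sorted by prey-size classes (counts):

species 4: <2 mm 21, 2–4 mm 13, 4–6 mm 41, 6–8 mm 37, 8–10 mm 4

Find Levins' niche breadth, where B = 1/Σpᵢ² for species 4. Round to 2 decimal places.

3.66

Proportions for species 4 (n=116): 21/116=0.1810, 13/116=0.1121, 41/116=0.3534, 37/116=0.3190, 4/116=0.0345
Σpᵢ² = 0.1810² + 0.1121² + 0.3534² + 0.3190² + 0.0345² = 0.032761 + 0.012566 + 0.124892 + 0.101761 + 0.001190 = 0.273170
B = 1 / 0.273170 = 3.6607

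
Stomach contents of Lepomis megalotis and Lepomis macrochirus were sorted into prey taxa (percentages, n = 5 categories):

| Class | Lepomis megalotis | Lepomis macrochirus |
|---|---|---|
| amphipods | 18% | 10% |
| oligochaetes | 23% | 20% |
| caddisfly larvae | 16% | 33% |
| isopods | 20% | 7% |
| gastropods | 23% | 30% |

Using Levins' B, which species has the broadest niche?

Lepomis megalotis

Convert percentages to proportions (divide by 100).
Σp_megaᵢ² = 0.18² + 0.23² + 0.16² + 0.20² + 0.23² = 0.0324 + 0.0529 + 0.0256 + 0.0400 + 0.0529 = 0.2038
B_mega = 1 / 0.2038 = 4.9068
Σp_macrᵢ² = 0.10² + 0.20² + 0.33² + 0.07² + 0.30² = 0.0100 + 0.0400 + 0.1089 + 0.0049 + 0.0900 = 0.2538
B_macr = 1 / 0.2538 = 3.9401
Highest B → broadest niche (most generalist): Lepomis megalotis (B = 4.91).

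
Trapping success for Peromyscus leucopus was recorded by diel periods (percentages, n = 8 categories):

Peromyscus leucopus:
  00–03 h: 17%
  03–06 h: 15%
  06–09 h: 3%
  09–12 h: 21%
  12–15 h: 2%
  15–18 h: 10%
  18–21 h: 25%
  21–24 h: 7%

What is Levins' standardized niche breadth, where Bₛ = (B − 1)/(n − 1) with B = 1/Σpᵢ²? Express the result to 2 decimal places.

0.68

Convert percentages to proportions (divide by 100).
Σpᵢ² = 0.17² + 0.15² + 0.03² + 0.21² + 0.02² + 0.10² + 0.25² + 0.07² = 0.0289 + 0.0225 + 0.0009 + 0.0441 + 0.0004 + 0.0100 + 0.0625 + 0.0049 = 0.1742
B = 1 / 0.1742 = 5.7405
Bₛ = (B − 1)/(n − 1) = (5.7405 − 1)/(8 − 1) = 4.7405/7 = 0.6772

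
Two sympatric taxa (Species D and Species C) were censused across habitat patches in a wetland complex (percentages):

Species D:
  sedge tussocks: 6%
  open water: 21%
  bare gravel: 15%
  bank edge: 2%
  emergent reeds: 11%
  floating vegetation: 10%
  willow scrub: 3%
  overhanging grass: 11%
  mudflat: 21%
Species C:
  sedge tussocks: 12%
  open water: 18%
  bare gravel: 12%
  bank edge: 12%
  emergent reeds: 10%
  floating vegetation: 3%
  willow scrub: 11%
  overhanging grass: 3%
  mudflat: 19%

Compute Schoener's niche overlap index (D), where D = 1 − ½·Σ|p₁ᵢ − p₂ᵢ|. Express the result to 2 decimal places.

Convert percentages to proportions (divide by 100).
Σ|p₁ᵢ − p₂ᵢ| = 0.06 + 0.03 + 0.03 + 0.10 + 0.01 + 0.07 + 0.08 + 0.08 + 0.02 = 0.48
D = 1 − ½ × 0.48 = 1 − 0.240 = 0.7600

0.76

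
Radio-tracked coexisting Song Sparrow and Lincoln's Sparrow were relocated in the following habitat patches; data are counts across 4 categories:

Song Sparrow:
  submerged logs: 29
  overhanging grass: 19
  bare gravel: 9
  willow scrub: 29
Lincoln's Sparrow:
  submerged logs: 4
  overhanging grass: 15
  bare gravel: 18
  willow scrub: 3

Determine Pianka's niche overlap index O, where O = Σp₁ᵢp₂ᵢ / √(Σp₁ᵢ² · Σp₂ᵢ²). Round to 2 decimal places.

Proportions for Song Sparrow (n=86): 29/86=0.3372, 19/86=0.2209, 9/86=0.1047, 29/86=0.3372
Proportions for Lincoln's Sparrow (n=40): 4/40=0.1000, 15/40=0.3750, 18/40=0.4500, 3/40=0.0750
Σ p₁ᵢp₂ᵢ = 0.033720 + 0.082838 + 0.047115 + 0.025290 = 0.188963
Σp_1ᵢ² = 0.3372² + 0.2209² + 0.1047² + 0.3372² = 0.113704 + 0.048797 + 0.010962 + 0.113704 = 0.287167
Σp_2ᵢ² = 0.1000² + 0.3750² + 0.4500² + 0.0750² = 0.010000 + 0.140625 + 0.202500 + 0.005625 = 0.358750
O = 0.188963 / √(0.287167 × 0.358750) = 0.188963 / 0.3209691 = 0.5887

0.59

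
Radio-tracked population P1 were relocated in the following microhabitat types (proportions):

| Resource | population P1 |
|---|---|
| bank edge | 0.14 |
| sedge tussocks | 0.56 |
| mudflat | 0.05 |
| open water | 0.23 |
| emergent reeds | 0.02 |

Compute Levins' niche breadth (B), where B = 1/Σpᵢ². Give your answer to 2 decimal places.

2.57

Σpᵢ² = 0.14² + 0.56² + 0.05² + 0.23² + 0.02² = 0.0196 + 0.3136 + 0.0025 + 0.0529 + 0.0004 = 0.3890
B = 1 / 0.3890 = 2.5707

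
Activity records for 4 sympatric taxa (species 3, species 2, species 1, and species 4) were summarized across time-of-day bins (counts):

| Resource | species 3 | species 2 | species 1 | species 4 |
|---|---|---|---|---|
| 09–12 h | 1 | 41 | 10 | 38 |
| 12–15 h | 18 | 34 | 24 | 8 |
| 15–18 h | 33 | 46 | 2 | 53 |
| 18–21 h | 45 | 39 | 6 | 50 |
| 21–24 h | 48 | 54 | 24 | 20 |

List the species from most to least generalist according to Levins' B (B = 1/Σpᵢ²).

Proportions for species 3 (n=145): 1/145=0.0069, 18/145=0.1241, 33/145=0.2276, 45/145=0.3103, 48/145=0.3310
Proportions for species 2 (n=214): 41/214=0.1916, 34/214=0.1589, 46/214=0.2150, 39/214=0.1822, 54/214=0.2523
Proportions for species 1 (n=66): 10/66=0.1515, 24/66=0.3636, 2/66=0.0303, 6/66=0.0909, 24/66=0.3636
Proportions for species 4 (n=169): 38/169=0.2249, 8/169=0.0473, 53/169=0.3136, 50/169=0.2959, 20/169=0.1183
Σp_3ᵢ² = 0.0069² + 0.1241² + 0.2276² + 0.3103² + 0.3310² = 0.000048 + 0.015401 + 0.051802 + 0.096286 + 0.109561 = 0.273098
B_3 = 1 / 0.273098 = 3.6617
Σp_2ᵢ² = 0.1916² + 0.1589² + 0.2150² + 0.1822² + 0.2523² = 0.036711 + 0.025249 + 0.046225 + 0.033197 + 0.063655 = 0.205037
B_2 = 1 / 0.205037 = 4.8772
Σp_1ᵢ² = 0.1515² + 0.3636² + 0.0303² + 0.0909² + 0.3636² = 0.022952 + 0.132205 + 0.000918 + 0.008263 + 0.132205 = 0.296543
B_1 = 1 / 0.296543 = 3.3722
Σp_4ᵢ² = 0.2249² + 0.0473² + 0.3136² + 0.2959² + 0.1183² = 0.050580 + 0.002237 + 0.098345 + 0.087557 + 0.013995 = 0.252714
B_4 = 1 / 0.252714 = 3.9570
Ranking by B (broadest → narrowest): species 2 (4.88) > species 4 (3.96) > species 3 (3.66) > species 1 (3.37)

species 2 > species 4 > species 3 > species 1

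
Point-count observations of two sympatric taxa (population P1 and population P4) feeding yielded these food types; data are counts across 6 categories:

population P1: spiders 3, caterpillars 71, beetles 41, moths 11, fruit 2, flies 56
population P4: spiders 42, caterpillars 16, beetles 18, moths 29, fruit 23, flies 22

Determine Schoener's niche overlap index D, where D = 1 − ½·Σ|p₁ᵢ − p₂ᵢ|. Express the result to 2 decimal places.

0.46

Proportions for population P1 (n=184): 3/184=0.0163, 71/184=0.3859, 41/184=0.2228, 11/184=0.0598, 2/184=0.0109, 56/184=0.3043
Proportions for population P4 (n=150): 42/150=0.2800, 16/150=0.1067, 18/150=0.1200, 29/150=0.1933, 23/150=0.1533, 22/150=0.1467
Σ|p₁ᵢ − p₂ᵢ| = 0.2637 + 0.2792 + 0.1028 + 0.1335 + 0.1424 + 0.1576 = 1.0792
D = 1 − ½ × 1.0792 = 1 − 0.53960 = 0.46040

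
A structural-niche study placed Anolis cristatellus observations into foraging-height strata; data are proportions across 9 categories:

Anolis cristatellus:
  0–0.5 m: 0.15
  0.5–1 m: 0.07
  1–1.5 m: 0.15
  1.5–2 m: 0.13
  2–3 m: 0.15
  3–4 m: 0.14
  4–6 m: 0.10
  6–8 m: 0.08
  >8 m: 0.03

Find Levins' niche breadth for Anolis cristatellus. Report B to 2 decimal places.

Σpᵢ² = 0.15² + 0.07² + 0.15² + 0.13² + 0.15² + 0.14² + 0.10² + 0.08² + 0.03² = 0.0225 + 0.0049 + 0.0225 + 0.0169 + 0.0225 + 0.0196 + 0.0100 + 0.0064 + 0.0009 = 0.1262
B = 1 / 0.1262 = 7.9239

7.92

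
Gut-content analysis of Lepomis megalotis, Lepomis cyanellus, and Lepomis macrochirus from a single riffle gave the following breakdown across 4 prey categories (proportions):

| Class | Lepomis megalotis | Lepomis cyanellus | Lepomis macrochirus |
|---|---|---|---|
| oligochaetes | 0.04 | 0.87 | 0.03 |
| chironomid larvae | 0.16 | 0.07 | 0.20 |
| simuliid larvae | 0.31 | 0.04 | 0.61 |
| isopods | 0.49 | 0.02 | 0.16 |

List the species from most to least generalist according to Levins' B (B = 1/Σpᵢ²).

Lepomis megalotis > Lepomis macrochirus > Lepomis cyanellus

Σp_megaᵢ² = 0.04² + 0.16² + 0.31² + 0.49² = 0.0016 + 0.0256 + 0.0961 + 0.2401 = 0.3634
B_mega = 1 / 0.3634 = 2.7518
Σp_cyanᵢ² = 0.87² + 0.07² + 0.04² + 0.02² = 0.7569 + 0.0049 + 0.0016 + 0.0004 = 0.7638
B_cyan = 1 / 0.7638 = 1.3092
Σp_macrᵢ² = 0.03² + 0.20² + 0.61² + 0.16² = 0.0009 + 0.0400 + 0.3721 + 0.0256 = 0.4386
B_macr = 1 / 0.4386 = 2.2800
Ranking by B (broadest → narrowest): Lepomis megalotis (2.75) > Lepomis macrochirus (2.28) > Lepomis cyanellus (1.31)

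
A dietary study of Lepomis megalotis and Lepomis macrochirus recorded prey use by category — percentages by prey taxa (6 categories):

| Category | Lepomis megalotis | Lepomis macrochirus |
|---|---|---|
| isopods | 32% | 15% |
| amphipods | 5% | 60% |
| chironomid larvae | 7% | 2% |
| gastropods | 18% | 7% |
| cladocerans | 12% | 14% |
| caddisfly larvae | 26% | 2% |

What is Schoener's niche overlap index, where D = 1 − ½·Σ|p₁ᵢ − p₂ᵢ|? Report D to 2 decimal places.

Convert percentages to proportions (divide by 100).
Σ|p₁ᵢ − p₂ᵢ| = 0.17 + 0.55 + 0.05 + 0.11 + 0.02 + 0.24 = 1.14
D = 1 − ½ × 1.14 = 1 − 0.570 = 0.4300

0.43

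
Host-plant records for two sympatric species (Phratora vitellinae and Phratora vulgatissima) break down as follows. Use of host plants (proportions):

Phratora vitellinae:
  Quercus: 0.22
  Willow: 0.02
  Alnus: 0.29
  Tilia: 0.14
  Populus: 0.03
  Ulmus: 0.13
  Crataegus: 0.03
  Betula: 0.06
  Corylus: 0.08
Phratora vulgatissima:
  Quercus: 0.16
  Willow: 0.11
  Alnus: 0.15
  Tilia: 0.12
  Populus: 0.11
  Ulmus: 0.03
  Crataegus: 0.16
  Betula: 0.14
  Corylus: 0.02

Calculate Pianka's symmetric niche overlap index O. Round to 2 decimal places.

Σ p₁ᵢp₂ᵢ = 0.0352 + 0.0022 + 0.0435 + 0.0168 + 0.0033 + 0.0039 + 0.0048 + 0.0084 + 0.0016 = 0.1197
Σp_1ᵢ² = 0.22² + 0.02² + 0.29² + 0.14² + 0.03² + 0.13² + 0.03² + 0.06² + 0.08² = 0.0484 + 0.0004 + 0.0841 + 0.0196 + 0.0009 + 0.0169 + 0.0009 + 0.0036 + 0.0064 = 0.1812
Σp_2ᵢ² = 0.16² + 0.11² + 0.15² + 0.12² + 0.11² + 0.03² + 0.16² + 0.14² + 0.02² = 0.0256 + 0.0121 + 0.0225 + 0.0144 + 0.0121 + 0.0009 + 0.0256 + 0.0196 + 0.0004 = 0.1332
O = 0.1197 / √(0.1812 × 0.1332) = 0.1197 / 0.15536 = 0.7705

0.77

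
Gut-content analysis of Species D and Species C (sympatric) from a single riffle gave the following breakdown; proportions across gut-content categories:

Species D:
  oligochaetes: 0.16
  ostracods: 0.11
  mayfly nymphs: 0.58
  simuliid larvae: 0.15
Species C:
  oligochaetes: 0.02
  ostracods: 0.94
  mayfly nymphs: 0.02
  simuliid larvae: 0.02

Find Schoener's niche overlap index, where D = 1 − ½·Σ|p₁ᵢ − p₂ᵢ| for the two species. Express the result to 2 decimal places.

0.17

Σ|p₁ᵢ − p₂ᵢ| = 0.14 + 0.83 + 0.56 + 0.13 = 1.66
D = 1 − ½ × 1.66 = 1 − 0.830 = 0.1700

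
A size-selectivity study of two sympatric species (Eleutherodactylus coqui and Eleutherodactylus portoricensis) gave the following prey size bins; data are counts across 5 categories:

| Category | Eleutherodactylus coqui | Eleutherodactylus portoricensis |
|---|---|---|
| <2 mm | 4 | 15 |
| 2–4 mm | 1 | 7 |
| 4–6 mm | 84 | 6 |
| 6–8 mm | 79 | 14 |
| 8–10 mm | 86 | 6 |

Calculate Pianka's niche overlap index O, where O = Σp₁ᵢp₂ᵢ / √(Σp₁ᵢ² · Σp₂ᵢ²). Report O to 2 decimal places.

0.65

Proportions for Eleutherodactylus coqui (n=254): 4/254=0.0157, 1/254=0.0039, 84/254=0.3307, 79/254=0.3110, 86/254=0.3386
Proportions for Eleutherodactylus portoricensis (n=48): 15/48=0.3125, 7/48=0.1458, 6/48=0.1250, 14/48=0.2917, 6/48=0.1250
Σ p₁ᵢp₂ᵢ = 0.004906 + 0.000569 + 0.041338 + 0.090719 + 0.042325 = 0.179857
Σp_1ᵢ² = 0.0157² + 0.0039² + 0.3307² + 0.3110² + 0.3386² = 0.000246 + 0.000015 + 0.109362 + 0.096721 + 0.114650 = 0.320994
Σp_2ᵢ² = 0.3125² + 0.1458² + 0.1250² + 0.2917² + 0.1250² = 0.097656 + 0.021258 + 0.015625 + 0.085089 + 0.015625 = 0.235253
O = 0.179857 / √(0.320994 × 0.235253) = 0.179857 / 0.2747996 = 0.6545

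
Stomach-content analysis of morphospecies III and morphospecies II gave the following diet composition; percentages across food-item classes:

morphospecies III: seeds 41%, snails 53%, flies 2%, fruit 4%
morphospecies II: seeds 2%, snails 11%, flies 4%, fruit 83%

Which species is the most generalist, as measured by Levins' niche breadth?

Convert percentages to proportions (divide by 100).
Σp_IIIᵢ² = 0.41² + 0.53² + 0.02² + 0.04² = 0.1681 + 0.2809 + 0.0004 + 0.0016 = 0.4510
B_III = 1 / 0.4510 = 2.2173
Σp_IIᵢ² = 0.02² + 0.11² + 0.04² + 0.83² = 0.0004 + 0.0121 + 0.0016 + 0.6889 = 0.7030
B_II = 1 / 0.7030 = 1.4225
Highest B → broadest niche (most generalist): morphospecies III (B = 2.22).

morphospecies III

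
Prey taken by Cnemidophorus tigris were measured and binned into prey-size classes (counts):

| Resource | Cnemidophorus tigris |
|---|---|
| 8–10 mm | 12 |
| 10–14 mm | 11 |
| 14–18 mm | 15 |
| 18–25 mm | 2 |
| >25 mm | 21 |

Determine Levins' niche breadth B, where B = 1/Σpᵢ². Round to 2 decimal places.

Proportions for Cnemidophorus tigris (n=61): 12/61=0.1967, 11/61=0.1803, 15/61=0.2459, 2/61=0.0328, 21/61=0.3443
Σpᵢ² = 0.1967² + 0.1803² + 0.2459² + 0.0328² + 0.3443² = 0.038691 + 0.032508 + 0.060467 + 0.001076 + 0.118542 = 0.251284
B = 1 / 0.251284 = 3.9796

3.98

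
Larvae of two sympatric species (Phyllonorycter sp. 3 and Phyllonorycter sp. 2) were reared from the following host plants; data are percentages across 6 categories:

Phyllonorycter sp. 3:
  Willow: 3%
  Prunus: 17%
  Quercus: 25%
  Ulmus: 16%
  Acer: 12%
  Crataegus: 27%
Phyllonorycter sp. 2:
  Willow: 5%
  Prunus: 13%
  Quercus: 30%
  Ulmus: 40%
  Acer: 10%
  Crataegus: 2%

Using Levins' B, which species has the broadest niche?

Convert percentages to proportions (divide by 100).
Σp_3ᵢ² = 0.03² + 0.17² + 0.25² + 0.16² + 0.12² + 0.27² = 0.0009 + 0.0289 + 0.0625 + 0.0256 + 0.0144 + 0.0729 = 0.2052
B_3 = 1 / 0.2052 = 4.8733
Σp_2ᵢ² = 0.05² + 0.13² + 0.30² + 0.40² + 0.10² + 0.02² = 0.0025 + 0.0169 + 0.0900 + 0.1600 + 0.0100 + 0.0004 = 0.2798
B_2 = 1 / 0.2798 = 3.5740
Highest B → broadest niche (most generalist): Phyllonorycter sp. 3 (B = 4.87).

Phyllonorycter sp. 3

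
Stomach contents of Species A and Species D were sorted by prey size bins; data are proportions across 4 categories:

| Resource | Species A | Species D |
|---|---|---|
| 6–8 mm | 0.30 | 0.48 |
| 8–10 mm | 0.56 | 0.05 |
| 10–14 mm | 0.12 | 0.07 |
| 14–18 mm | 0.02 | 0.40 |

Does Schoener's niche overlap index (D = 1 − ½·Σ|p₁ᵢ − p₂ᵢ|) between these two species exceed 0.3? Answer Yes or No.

Σ|p₁ᵢ − p₂ᵢ| = 0.18 + 0.51 + 0.05 + 0.38 = 1.12
D = 1 − ½ × 1.12 = 1 − 0.560 = 0.4400
D = 0.4400 > 0.3 → Yes.

Yes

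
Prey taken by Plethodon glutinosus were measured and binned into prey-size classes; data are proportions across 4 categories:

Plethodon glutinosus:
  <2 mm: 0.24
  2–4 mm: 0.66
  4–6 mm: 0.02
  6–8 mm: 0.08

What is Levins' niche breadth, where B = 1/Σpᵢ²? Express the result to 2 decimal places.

Σpᵢ² = 0.24² + 0.66² + 0.02² + 0.08² = 0.0576 + 0.4356 + 0.0004 + 0.0064 = 0.5000
B = 1 / 0.5000 = 2.0000

2.00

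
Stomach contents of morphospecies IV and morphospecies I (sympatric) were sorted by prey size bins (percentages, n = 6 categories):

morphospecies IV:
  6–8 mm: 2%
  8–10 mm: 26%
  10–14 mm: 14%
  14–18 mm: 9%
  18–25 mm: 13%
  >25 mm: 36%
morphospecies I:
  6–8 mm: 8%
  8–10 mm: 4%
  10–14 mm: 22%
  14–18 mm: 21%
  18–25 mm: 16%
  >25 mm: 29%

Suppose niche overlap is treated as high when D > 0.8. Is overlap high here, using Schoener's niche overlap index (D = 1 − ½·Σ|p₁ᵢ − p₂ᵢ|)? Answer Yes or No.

No

Convert percentages to proportions (divide by 100).
Σ|p₁ᵢ − p₂ᵢ| = 0.06 + 0.22 + 0.08 + 0.12 + 0.03 + 0.07 = 0.58
D = 1 − ½ × 0.58 = 1 − 0.290 = 0.7100
D = 0.7100 < 0.8 → No.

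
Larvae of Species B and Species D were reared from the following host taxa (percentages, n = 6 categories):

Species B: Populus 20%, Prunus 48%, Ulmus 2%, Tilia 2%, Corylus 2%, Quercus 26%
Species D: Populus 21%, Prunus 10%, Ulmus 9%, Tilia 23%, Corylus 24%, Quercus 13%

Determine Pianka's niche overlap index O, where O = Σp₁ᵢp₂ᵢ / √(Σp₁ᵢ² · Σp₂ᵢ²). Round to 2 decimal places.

0.53

Convert percentages to proportions (divide by 100).
Σ p₁ᵢp₂ᵢ = 0.0420 + 0.0480 + 0.0018 + 0.0046 + 0.0048 + 0.0338 = 0.1350
Σp_1ᵢ² = 0.20² + 0.48² + 0.02² + 0.02² + 0.02² + 0.26² = 0.0400 + 0.2304 + 0.0004 + 0.0004 + 0.0004 + 0.0676 = 0.3392
Σp_2ᵢ² = 0.21² + 0.10² + 0.09² + 0.23² + 0.24² + 0.13² = 0.0441 + 0.0100 + 0.0081 + 0.0529 + 0.0576 + 0.0169 = 0.1896
O = 0.1350 / √(0.3392 × 0.1896) = 0.1350 / 0.25360 = 0.5323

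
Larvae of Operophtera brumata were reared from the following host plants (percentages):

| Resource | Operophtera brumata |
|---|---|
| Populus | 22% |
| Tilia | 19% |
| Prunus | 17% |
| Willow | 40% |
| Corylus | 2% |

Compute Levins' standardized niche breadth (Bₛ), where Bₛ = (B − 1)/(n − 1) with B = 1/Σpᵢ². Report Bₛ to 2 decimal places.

0.66

Convert percentages to proportions (divide by 100).
Σpᵢ² = 0.22² + 0.19² + 0.17² + 0.40² + 0.02² = 0.0484 + 0.0361 + 0.0289 + 0.1600 + 0.0004 = 0.2738
B = 1 / 0.2738 = 3.6523
Bₛ = (B − 1)/(n − 1) = (3.6523 − 1)/(5 − 1) = 2.6523/4 = 0.6631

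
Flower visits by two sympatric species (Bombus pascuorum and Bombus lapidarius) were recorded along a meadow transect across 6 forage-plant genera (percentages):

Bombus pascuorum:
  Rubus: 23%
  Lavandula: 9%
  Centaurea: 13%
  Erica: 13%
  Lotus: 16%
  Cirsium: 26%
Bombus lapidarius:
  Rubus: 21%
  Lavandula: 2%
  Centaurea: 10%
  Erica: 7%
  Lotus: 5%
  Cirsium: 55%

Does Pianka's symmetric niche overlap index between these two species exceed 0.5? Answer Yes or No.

Yes

Convert percentages to proportions (divide by 100).
Σ p₁ᵢp₂ᵢ = 0.0483 + 0.0018 + 0.0130 + 0.0091 + 0.0080 + 0.1430 = 0.2232
Σp_1ᵢ² = 0.23² + 0.09² + 0.13² + 0.13² + 0.16² + 0.26² = 0.0529 + 0.0081 + 0.0169 + 0.0169 + 0.0256 + 0.0676 = 0.1880
Σp_2ᵢ² = 0.21² + 0.02² + 0.10² + 0.07² + 0.05² + 0.55² = 0.0441 + 0.0004 + 0.0100 + 0.0049 + 0.0025 + 0.3025 = 0.3644
O = 0.2232 / √(0.1880 × 0.3644) = 0.2232 / 0.26174 = 0.8528
O = 0.8528 > 0.5 → Yes.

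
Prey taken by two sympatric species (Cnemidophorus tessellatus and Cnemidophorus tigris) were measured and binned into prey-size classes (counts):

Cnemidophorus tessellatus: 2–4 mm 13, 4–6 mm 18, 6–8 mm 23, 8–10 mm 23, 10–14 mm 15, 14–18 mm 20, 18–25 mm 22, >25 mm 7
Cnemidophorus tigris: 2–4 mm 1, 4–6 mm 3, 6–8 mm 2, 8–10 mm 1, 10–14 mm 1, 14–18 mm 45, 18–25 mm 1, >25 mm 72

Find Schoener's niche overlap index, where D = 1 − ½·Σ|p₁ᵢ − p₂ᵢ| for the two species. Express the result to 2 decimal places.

Proportions for Cnemidophorus tessellatus (n=141): 13/141=0.0922, 18/141=0.1277, 23/141=0.1631, 23/141=0.1631, 15/141=0.1064, 20/141=0.1418, 22/141=0.1560, 7/141=0.0496
Proportions for Cnemidophorus tigris (n=126): 1/126=0.0079, 3/126=0.0238, 2/126=0.0159, 1/126=0.0079, 1/126=0.0079, 45/126=0.3571, 1/126=0.0079, 72/126=0.5714
Σ|p₁ᵢ − p₂ᵢ| = 0.0843 + 0.1039 + 0.1472 + 0.1552 + 0.0985 + 0.2153 + 0.1481 + 0.5218 = 1.4743
D = 1 − ½ × 1.4743 = 1 − 0.73715 = 0.26285

0.26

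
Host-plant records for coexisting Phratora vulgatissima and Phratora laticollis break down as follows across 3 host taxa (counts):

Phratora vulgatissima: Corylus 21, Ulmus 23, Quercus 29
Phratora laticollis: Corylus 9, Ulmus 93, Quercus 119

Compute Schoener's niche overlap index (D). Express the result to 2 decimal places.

0.75

Proportions for Phratora vulgatissima (n=73): 21/73=0.2877, 23/73=0.3151, 29/73=0.3973
Proportions for Phratora laticollis (n=221): 9/221=0.0407, 93/221=0.4208, 119/221=0.5385
Σ|p₁ᵢ − p₂ᵢ| = 0.2470 + 0.1057 + 0.1412 = 0.4939
D = 1 − ½ × 0.4939 = 1 − 0.24695 = 0.75305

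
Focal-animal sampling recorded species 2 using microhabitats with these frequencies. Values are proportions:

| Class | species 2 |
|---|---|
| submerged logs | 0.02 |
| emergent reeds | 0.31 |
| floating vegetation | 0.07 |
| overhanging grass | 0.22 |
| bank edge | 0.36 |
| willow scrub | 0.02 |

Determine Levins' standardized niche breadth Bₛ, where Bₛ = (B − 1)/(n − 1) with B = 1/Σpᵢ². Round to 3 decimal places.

Σpᵢ² = 0.02² + 0.31² + 0.07² + 0.22² + 0.36² + 0.02² = 0.0004 + 0.0961 + 0.0049 + 0.0484 + 0.1296 + 0.0004 = 0.2798
B = 1 / 0.2798 = 3.57398
Bₛ = (B − 1)/(n − 1) = (3.57398 − 1)/(6 − 1) = 2.57398/5 = 0.51480

0.515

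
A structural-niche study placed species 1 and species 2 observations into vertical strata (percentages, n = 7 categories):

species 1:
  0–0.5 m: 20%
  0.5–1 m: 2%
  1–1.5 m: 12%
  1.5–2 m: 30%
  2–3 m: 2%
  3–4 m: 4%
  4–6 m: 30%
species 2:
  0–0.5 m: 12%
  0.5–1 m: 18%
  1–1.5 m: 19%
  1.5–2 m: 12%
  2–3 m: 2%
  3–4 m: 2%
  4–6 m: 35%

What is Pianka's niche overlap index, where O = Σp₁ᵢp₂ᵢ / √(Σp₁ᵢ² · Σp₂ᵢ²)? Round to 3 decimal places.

Convert percentages to proportions (divide by 100).
Σ p₁ᵢp₂ᵢ = 0.0240 + 0.0036 + 0.0228 + 0.0360 + 0.0004 + 0.0008 + 0.1050 = 0.1926
Σp_1ᵢ² = 0.20² + 0.02² + 0.12² + 0.30² + 0.02² + 0.04² + 0.30² = 0.0400 + 0.0004 + 0.0144 + 0.0900 + 0.0004 + 0.0016 + 0.0900 = 0.2368
Σp_2ᵢ² = 0.12² + 0.18² + 0.19² + 0.12² + 0.02² + 0.02² + 0.35² = 0.0144 + 0.0324 + 0.0361 + 0.0144 + 0.0004 + 0.0004 + 0.1225 = 0.2206
O = 0.1926 / √(0.2368 × 0.2206) = 0.1926 / 0.228557 = 0.84268

0.843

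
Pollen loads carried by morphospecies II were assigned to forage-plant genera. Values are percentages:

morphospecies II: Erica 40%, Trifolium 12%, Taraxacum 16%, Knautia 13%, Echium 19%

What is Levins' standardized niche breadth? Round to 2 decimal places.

Convert percentages to proportions (divide by 100).
Σpᵢ² = 0.40² + 0.12² + 0.16² + 0.13² + 0.19² = 0.1600 + 0.0144 + 0.0256 + 0.0169 + 0.0361 = 0.2530
B = 1 / 0.2530 = 3.9526
Bₛ = (B − 1)/(n − 1) = (3.9526 − 1)/(5 − 1) = 2.9526/4 = 0.7382

0.74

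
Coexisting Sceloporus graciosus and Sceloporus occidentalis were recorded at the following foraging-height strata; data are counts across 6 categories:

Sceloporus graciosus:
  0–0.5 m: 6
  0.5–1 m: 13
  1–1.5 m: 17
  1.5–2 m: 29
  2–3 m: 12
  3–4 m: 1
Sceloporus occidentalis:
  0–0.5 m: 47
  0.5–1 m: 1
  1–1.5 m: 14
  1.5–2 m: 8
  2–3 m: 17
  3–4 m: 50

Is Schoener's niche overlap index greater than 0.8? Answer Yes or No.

Proportions for Sceloporus graciosus (n=78): 6/78=0.0769, 13/78=0.1667, 17/78=0.2179, 29/78=0.3718, 12/78=0.1538, 1/78=0.0128
Proportions for Sceloporus occidentalis (n=137): 47/137=0.3431, 1/137=0.0073, 14/137=0.1022, 8/137=0.0584, 17/137=0.1241, 50/137=0.3650
Σ|p₁ᵢ − p₂ᵢ| = 0.2662 + 0.1594 + 0.1157 + 0.3134 + 0.0297 + 0.3522 = 1.2366
D = 1 − ½ × 1.2366 = 1 − 0.61830 = 0.38170
D = 0.38170 < 0.8 → No.

No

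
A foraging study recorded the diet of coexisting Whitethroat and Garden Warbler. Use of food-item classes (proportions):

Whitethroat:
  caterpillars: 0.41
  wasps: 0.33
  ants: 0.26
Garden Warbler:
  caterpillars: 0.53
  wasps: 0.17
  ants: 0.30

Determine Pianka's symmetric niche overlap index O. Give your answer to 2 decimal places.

Σ p₁ᵢp₂ᵢ = 0.2173 + 0.0561 + 0.0780 = 0.3514
Σp_1ᵢ² = 0.41² + 0.33² + 0.26² = 0.1681 + 0.1089 + 0.0676 = 0.3446
Σp_2ᵢ² = 0.53² + 0.17² + 0.30² = 0.2809 + 0.0289 + 0.0900 = 0.3998
O = 0.3514 / √(0.3446 × 0.3998) = 0.3514 / 0.37118 = 0.9467

0.95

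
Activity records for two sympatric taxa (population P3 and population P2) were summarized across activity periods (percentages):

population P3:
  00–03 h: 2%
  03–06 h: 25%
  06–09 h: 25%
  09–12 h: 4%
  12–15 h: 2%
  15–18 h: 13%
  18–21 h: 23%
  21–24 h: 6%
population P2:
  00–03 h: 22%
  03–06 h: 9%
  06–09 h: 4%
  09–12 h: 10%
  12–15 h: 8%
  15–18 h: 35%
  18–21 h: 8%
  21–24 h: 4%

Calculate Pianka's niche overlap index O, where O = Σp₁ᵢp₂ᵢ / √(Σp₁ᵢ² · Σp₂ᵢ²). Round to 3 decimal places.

0.536

Convert percentages to proportions (divide by 100).
Σ p₁ᵢp₂ᵢ = 0.0044 + 0.0225 + 0.0100 + 0.0040 + 0.0016 + 0.0455 + 0.0184 + 0.0024 = 0.1088
Σp_1ᵢ² = 0.02² + 0.25² + 0.25² + 0.04² + 0.02² + 0.13² + 0.23² + 0.06² = 0.0004 + 0.0625 + 0.0625 + 0.0016 + 0.0004 + 0.0169 + 0.0529 + 0.0036 = 0.2008
Σp_2ᵢ² = 0.22² + 0.09² + 0.04² + 0.10² + 0.08² + 0.35² + 0.08² + 0.04² = 0.0484 + 0.0081 + 0.0016 + 0.0100 + 0.0064 + 0.1225 + 0.0064 + 0.0016 = 0.2050
O = 0.1088 / √(0.2008 × 0.2050) = 0.1088 / 0.202889 = 0.53625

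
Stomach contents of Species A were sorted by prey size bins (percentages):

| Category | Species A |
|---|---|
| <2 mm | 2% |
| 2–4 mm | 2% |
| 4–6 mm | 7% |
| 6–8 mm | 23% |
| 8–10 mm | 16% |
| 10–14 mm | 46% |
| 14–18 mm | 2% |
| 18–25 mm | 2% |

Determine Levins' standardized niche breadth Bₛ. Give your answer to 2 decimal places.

0.34

Convert percentages to proportions (divide by 100).
Σpᵢ² = 0.02² + 0.02² + 0.07² + 0.23² + 0.16² + 0.46² + 0.02² + 0.02² = 0.0004 + 0.0004 + 0.0049 + 0.0529 + 0.0256 + 0.2116 + 0.0004 + 0.0004 = 0.2966
B = 1 / 0.2966 = 3.3715
Bₛ = (B − 1)/(n − 1) = (3.3715 − 1)/(8 − 1) = 2.3715/7 = 0.3388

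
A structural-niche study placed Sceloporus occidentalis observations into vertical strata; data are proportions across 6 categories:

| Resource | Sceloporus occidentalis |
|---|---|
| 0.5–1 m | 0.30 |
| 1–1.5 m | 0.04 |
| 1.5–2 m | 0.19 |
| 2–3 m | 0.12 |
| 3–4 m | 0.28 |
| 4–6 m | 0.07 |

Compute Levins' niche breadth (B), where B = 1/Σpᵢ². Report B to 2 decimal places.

4.44

Σpᵢ² = 0.30² + 0.04² + 0.19² + 0.12² + 0.28² + 0.07² = 0.0900 + 0.0016 + 0.0361 + 0.0144 + 0.0784 + 0.0049 = 0.2254
B = 1 / 0.2254 = 4.4366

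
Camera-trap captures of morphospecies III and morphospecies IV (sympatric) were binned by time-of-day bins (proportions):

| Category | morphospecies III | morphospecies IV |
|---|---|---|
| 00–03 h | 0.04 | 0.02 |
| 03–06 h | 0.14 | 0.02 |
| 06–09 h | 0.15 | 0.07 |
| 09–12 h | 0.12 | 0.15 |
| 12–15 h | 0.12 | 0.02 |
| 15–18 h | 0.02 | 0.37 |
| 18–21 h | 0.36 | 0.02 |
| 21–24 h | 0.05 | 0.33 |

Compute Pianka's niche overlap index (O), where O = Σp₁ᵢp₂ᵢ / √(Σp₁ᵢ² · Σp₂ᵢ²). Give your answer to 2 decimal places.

Σ p₁ᵢp₂ᵢ = 0.0008 + 0.0028 + 0.0105 + 0.0180 + 0.0024 + 0.0074 + 0.0072 + 0.0165 = 0.0656
Σp_1ᵢ² = 0.04² + 0.14² + 0.15² + 0.12² + 0.12² + 0.02² + 0.36² + 0.05² = 0.0016 + 0.0196 + 0.0225 + 0.0144 + 0.0144 + 0.0004 + 0.1296 + 0.0025 = 0.2050
Σp_2ᵢ² = 0.02² + 0.02² + 0.07² + 0.15² + 0.02² + 0.37² + 0.02² + 0.33² = 0.0004 + 0.0004 + 0.0049 + 0.0225 + 0.0004 + 0.1369 + 0.0004 + 0.1089 = 0.2748
O = 0.0656 / √(0.2050 × 0.2748) = 0.0656 / 0.23735 = 0.2764

0.28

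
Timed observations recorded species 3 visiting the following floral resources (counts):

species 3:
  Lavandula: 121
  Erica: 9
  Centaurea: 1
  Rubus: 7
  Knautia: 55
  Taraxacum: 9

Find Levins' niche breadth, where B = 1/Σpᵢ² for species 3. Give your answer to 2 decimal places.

Proportions for species 3 (n=202): 121/202=0.5990, 9/202=0.0446, 1/202=0.0050, 7/202=0.0347, 55/202=0.2723, 9/202=0.0446
Σpᵢ² = 0.5990² + 0.0446² + 0.0050² + 0.0347² + 0.2723² + 0.0446² = 0.358801 + 0.001989 + 0.000025 + 0.001204 + 0.074147 + 0.001989 = 0.438155
B = 1 / 0.438155 = 2.2823

2.28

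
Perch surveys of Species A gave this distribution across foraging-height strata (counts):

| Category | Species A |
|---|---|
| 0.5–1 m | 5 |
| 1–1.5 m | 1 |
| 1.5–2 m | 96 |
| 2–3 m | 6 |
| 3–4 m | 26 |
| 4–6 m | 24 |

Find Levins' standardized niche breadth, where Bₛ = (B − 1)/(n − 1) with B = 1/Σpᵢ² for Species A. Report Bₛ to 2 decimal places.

Proportions for Species A (n=158): 5/158=0.0316, 1/158=0.0063, 96/158=0.6076, 6/158=0.0380, 26/158=0.1646, 24/158=0.1519
Σpᵢ² = 0.0316² + 0.0063² + 0.6076² + 0.0380² + 0.1646² + 0.1519² = 0.000999 + 0.000040 + 0.369178 + 0.001444 + 0.027093 + 0.023074 = 0.421828
B = 1 / 0.421828 = 2.3706
Bₛ = (B − 1)/(n − 1) = (2.3706 − 1)/(6 − 1) = 1.3706/5 = 0.2741

0.27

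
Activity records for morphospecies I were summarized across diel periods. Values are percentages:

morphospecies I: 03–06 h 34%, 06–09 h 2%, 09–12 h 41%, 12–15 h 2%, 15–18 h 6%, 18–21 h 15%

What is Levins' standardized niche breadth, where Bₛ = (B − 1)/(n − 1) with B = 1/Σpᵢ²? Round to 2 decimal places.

Convert percentages to proportions (divide by 100).
Σpᵢ² = 0.34² + 0.02² + 0.41² + 0.02² + 0.06² + 0.15² = 0.1156 + 0.0004 + 0.1681 + 0.0004 + 0.0036 + 0.0225 = 0.3106
B = 1 / 0.3106 = 3.2196
Bₛ = (B − 1)/(n − 1) = (3.2196 − 1)/(6 − 1) = 2.2196/5 = 0.4439

0.44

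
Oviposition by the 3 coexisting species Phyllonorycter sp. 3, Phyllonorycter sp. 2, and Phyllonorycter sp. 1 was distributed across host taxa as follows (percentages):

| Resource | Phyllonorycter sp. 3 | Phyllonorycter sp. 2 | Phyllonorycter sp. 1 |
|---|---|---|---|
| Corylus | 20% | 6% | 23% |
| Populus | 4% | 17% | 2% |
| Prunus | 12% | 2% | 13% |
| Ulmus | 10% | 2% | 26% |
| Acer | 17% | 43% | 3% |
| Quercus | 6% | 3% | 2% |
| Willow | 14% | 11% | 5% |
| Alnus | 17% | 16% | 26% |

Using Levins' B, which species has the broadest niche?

Convert percentages to proportions (divide by 100).
Σp_3ᵢ² = 0.20² + 0.04² + 0.12² + 0.10² + 0.17² + 0.06² + 0.14² + 0.17² = 0.0400 + 0.0016 + 0.0144 + 0.0100 + 0.0289 + 0.0036 + 0.0196 + 0.0289 = 0.1470
B_3 = 1 / 0.1470 = 6.8027
Σp_2ᵢ² = 0.06² + 0.17² + 0.02² + 0.02² + 0.43² + 0.03² + 0.11² + 0.16² = 0.0036 + 0.0289 + 0.0004 + 0.0004 + 0.1849 + 0.0009 + 0.0121 + 0.0256 = 0.2568
B_2 = 1 / 0.2568 = 3.8941
Σp_1ᵢ² = 0.23² + 0.02² + 0.13² + 0.26² + 0.03² + 0.02² + 0.05² + 0.26² = 0.0529 + 0.0004 + 0.0169 + 0.0676 + 0.0009 + 0.0004 + 0.0025 + 0.0676 = 0.2092
B_1 = 1 / 0.2092 = 4.7801
Highest B → broadest niche (most generalist): Phyllonorycter sp. 3 (B = 6.80).

Phyllonorycter sp. 3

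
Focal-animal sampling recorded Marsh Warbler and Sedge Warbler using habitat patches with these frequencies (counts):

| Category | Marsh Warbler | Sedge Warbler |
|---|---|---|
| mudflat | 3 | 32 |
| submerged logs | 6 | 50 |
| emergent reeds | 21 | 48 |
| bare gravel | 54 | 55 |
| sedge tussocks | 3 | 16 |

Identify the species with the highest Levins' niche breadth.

Sedge Warbler

Proportions for Marsh Warbler (n=87): 3/87=0.0345, 6/87=0.0690, 21/87=0.2414, 54/87=0.6207, 3/87=0.0345
Proportions for Sedge Warbler (n=201): 32/201=0.1592, 50/201=0.2488, 48/201=0.2388, 55/201=0.2736, 16/201=0.0796
Σp_Marsᵢ² = 0.0345² + 0.0690² + 0.2414² + 0.6207² + 0.0345² = 0.001190 + 0.004761 + 0.058274 + 0.385268 + 0.001190 = 0.450683
B_Mars = 1 / 0.450683 = 2.2189
Σp_Sedgᵢ² = 0.1592² + 0.2488² + 0.2388² + 0.2736² + 0.0796² = 0.025345 + 0.061901 + 0.057025 + 0.074857 + 0.006336 = 0.225464
B_Sedg = 1 / 0.225464 = 4.4353
Highest B → broadest niche (most generalist): Sedge Warbler (B = 4.44).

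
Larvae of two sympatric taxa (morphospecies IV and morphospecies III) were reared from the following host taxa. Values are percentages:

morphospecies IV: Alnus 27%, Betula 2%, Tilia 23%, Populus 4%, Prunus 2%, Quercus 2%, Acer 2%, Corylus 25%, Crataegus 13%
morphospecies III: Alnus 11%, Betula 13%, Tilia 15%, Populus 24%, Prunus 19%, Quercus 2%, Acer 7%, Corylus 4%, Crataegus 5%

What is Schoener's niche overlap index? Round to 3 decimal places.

Convert percentages to proportions (divide by 100).
Σ|p₁ᵢ − p₂ᵢ| = 0.16 + 0.11 + 0.08 + 0.20 + 0.17 + 0.00 + 0.05 + 0.21 + 0.08 = 1.06
D = 1 − ½ × 1.06 = 1 − 0.530 = 0.47000

0.470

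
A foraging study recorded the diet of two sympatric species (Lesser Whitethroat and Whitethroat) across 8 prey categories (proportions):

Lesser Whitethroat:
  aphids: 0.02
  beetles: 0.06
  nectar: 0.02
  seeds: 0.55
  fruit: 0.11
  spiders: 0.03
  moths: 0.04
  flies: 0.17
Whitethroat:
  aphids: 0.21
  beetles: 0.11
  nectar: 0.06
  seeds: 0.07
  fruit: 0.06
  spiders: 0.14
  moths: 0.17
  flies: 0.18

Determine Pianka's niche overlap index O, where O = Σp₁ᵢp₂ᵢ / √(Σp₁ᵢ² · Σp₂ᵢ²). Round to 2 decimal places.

Σ p₁ᵢp₂ᵢ = 0.0042 + 0.0066 + 0.0012 + 0.0385 + 0.0066 + 0.0042 + 0.0068 + 0.0306 = 0.0987
Σp_1ᵢ² = 0.02² + 0.06² + 0.02² + 0.55² + 0.11² + 0.03² + 0.04² + 0.17² = 0.0004 + 0.0036 + 0.0004 + 0.3025 + 0.0121 + 0.0009 + 0.0016 + 0.0289 = 0.3504
Σp_2ᵢ² = 0.21² + 0.11² + 0.06² + 0.07² + 0.06² + 0.14² + 0.17² + 0.18² = 0.0441 + 0.0121 + 0.0036 + 0.0049 + 0.0036 + 0.0196 + 0.0289 + 0.0324 = 0.1492
O = 0.0987 / √(0.3504 × 0.1492) = 0.0987 / 0.22865 = 0.4317

0.43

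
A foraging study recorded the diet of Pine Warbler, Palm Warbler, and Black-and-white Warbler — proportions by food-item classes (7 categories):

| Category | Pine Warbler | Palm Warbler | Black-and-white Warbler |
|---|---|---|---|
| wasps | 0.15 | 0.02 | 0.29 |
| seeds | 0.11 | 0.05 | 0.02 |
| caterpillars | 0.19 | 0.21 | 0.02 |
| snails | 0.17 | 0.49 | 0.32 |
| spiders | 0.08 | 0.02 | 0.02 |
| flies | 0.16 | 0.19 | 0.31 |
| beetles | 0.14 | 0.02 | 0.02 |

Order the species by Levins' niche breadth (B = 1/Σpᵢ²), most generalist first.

Σp_Pineᵢ² = 0.15² + 0.11² + 0.19² + 0.17² + 0.08² + 0.16² + 0.14² = 0.0225 + 0.0121 + 0.0361 + 0.0289 + 0.0064 + 0.0256 + 0.0196 = 0.1512
B_Pine = 1 / 0.1512 = 6.6138
Σp_Palmᵢ² = 0.02² + 0.05² + 0.21² + 0.49² + 0.02² + 0.19² + 0.02² = 0.0004 + 0.0025 + 0.0441 + 0.2401 + 0.0004 + 0.0361 + 0.0004 = 0.3240
B_Palm = 1 / 0.3240 = 3.0864
Σp_Blacᵢ² = 0.29² + 0.02² + 0.02² + 0.32² + 0.02² + 0.31² + 0.02² = 0.0841 + 0.0004 + 0.0004 + 0.1024 + 0.0004 + 0.0961 + 0.0004 = 0.2842
B_Blac = 1 / 0.2842 = 3.5186
Ranking by B (broadest → narrowest): Pine Warbler (6.61) > Black-and-white Warbler (3.52) > Palm Warbler (3.09)

Pine Warbler > Black-and-white Warbler > Palm Warbler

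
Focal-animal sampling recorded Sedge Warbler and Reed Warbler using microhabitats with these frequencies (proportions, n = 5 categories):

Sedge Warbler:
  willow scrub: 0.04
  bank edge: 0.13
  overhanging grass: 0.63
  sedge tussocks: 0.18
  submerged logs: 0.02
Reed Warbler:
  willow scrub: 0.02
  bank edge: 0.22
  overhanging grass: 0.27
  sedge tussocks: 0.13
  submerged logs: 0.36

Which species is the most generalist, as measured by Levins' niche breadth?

Reed Warbler

Σp_Sedgᵢ² = 0.04² + 0.13² + 0.63² + 0.18² + 0.02² = 0.0016 + 0.0169 + 0.3969 + 0.0324 + 0.0004 = 0.4482
B_Sedg = 1 / 0.4482 = 2.2311
Σp_Reedᵢ² = 0.02² + 0.22² + 0.27² + 0.13² + 0.36² = 0.0004 + 0.0484 + 0.0729 + 0.0169 + 0.1296 = 0.2682
B_Reed = 1 / 0.2682 = 3.7286
Highest B → broadest niche (most generalist): Reed Warbler (B = 3.73).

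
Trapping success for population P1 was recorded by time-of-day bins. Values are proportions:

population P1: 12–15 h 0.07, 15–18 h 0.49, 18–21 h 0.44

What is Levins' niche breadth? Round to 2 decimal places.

2.28

Σpᵢ² = 0.07² + 0.49² + 0.44² = 0.0049 + 0.2401 + 0.1936 = 0.4386
B = 1 / 0.4386 = 2.2800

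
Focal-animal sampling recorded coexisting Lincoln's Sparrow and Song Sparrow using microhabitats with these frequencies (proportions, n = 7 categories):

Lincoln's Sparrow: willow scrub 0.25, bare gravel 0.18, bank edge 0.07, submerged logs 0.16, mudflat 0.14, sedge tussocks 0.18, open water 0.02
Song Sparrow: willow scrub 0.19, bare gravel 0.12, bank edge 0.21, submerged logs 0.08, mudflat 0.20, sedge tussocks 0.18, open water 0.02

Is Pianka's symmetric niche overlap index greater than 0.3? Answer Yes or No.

Σ p₁ᵢp₂ᵢ = 0.0475 + 0.0216 + 0.0147 + 0.0128 + 0.0280 + 0.0324 + 0.0004 = 0.1574
Σp_1ᵢ² = 0.25² + 0.18² + 0.07² + 0.16² + 0.14² + 0.18² + 0.02² = 0.0625 + 0.0324 + 0.0049 + 0.0256 + 0.0196 + 0.0324 + 0.0004 = 0.1778
Σp_2ᵢ² = 0.19² + 0.12² + 0.21² + 0.08² + 0.20² + 0.18² + 0.02² = 0.0361 + 0.0144 + 0.0441 + 0.0064 + 0.0400 + 0.0324 + 0.0004 = 0.1738
O = 0.1574 / √(0.1778 × 0.1738) = 0.1574 / 0.17579 = 0.8954
O = 0.8954 > 0.3 → Yes.

Yes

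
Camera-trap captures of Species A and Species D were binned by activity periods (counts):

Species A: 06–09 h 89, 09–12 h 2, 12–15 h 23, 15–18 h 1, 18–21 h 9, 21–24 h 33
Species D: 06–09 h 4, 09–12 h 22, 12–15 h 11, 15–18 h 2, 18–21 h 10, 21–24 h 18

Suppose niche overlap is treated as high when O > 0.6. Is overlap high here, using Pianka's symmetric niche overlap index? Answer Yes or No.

No

Proportions for Species A (n=157): 89/157=0.5669, 2/157=0.0127, 23/157=0.1465, 1/157=0.0064, 9/157=0.0573, 33/157=0.2102
Proportions for Species D (n=67): 4/67=0.0597, 22/67=0.3284, 11/67=0.1642, 2/67=0.0299, 10/67=0.1493, 18/67=0.2687
Σ p₁ᵢp₂ᵢ = 0.033844 + 0.004171 + 0.024055 + 0.000191 + 0.008555 + 0.056481 = 0.127297
Σp_1ᵢ² = 0.5669² + 0.0127² + 0.1465² + 0.0064² + 0.0573² + 0.2102² = 0.321376 + 0.000161 + 0.021462 + 0.000041 + 0.003283 + 0.044184 = 0.390507
Σp_2ᵢ² = 0.0597² + 0.3284² + 0.1642² + 0.0299² + 0.1493² + 0.2687² = 0.003564 + 0.107847 + 0.026962 + 0.000894 + 0.022290 + 0.072200 = 0.233757
O = 0.127297 / √(0.390507 × 0.233757) = 0.127297 / 0.3021320 = 0.4213
O = 0.4213 < 0.6 → No.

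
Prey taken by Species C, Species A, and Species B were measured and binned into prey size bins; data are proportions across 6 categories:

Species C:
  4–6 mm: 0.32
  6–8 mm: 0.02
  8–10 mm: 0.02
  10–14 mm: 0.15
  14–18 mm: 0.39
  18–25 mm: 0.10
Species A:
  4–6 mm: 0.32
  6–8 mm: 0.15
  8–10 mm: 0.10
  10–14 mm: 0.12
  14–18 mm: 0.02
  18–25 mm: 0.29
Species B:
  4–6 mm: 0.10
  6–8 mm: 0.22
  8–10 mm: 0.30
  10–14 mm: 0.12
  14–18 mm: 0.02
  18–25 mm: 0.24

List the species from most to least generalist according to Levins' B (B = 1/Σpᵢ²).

Species B > Species A > Species C

Σp_Cᵢ² = 0.32² + 0.02² + 0.02² + 0.15² + 0.39² + 0.10² = 0.1024 + 0.0004 + 0.0004 + 0.0225 + 0.1521 + 0.0100 = 0.2878
B_C = 1 / 0.2878 = 3.4746
Σp_Aᵢ² = 0.32² + 0.15² + 0.10² + 0.12² + 0.02² + 0.29² = 0.1024 + 0.0225 + 0.0100 + 0.0144 + 0.0004 + 0.0841 = 0.2338
B_A = 1 / 0.2338 = 4.2772
Σp_Bᵢ² = 0.10² + 0.22² + 0.30² + 0.12² + 0.02² + 0.24² = 0.0100 + 0.0484 + 0.0900 + 0.0144 + 0.0004 + 0.0576 = 0.2208
B_B = 1 / 0.2208 = 4.5290
Ranking by B (broadest → narrowest): Species B (4.53) > Species A (4.28) > Species C (3.47)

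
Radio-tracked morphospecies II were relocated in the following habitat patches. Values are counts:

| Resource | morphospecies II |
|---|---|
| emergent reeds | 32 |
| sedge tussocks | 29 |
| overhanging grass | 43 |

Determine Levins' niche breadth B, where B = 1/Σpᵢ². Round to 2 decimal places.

Proportions for morphospecies II (n=104): 32/104=0.3077, 29/104=0.2788, 43/104=0.4135
Σpᵢ² = 0.3077² + 0.2788² + 0.4135² = 0.094679 + 0.077729 + 0.170982 = 0.343390
B = 1 / 0.343390 = 2.9121

2.91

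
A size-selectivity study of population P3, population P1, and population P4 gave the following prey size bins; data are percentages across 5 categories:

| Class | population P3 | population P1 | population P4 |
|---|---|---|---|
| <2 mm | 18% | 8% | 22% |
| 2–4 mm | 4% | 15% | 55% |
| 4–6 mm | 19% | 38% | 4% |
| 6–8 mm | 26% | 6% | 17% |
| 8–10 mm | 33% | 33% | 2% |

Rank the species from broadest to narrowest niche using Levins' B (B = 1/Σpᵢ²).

population P3 > population P1 > population P4

Convert percentages to proportions (divide by 100).
Σp_P3ᵢ² = 0.18² + 0.04² + 0.19² + 0.26² + 0.33² = 0.0324 + 0.0016 + 0.0361 + 0.0676 + 0.1089 = 0.2466
B_P3 = 1 / 0.2466 = 4.0552
Σp_P1ᵢ² = 0.08² + 0.15² + 0.38² + 0.06² + 0.33² = 0.0064 + 0.0225 + 0.1444 + 0.0036 + 0.1089 = 0.2858
B_P1 = 1 / 0.2858 = 3.4990
Σp_P4ᵢ² = 0.22² + 0.55² + 0.04² + 0.17² + 0.02² = 0.0484 + 0.3025 + 0.0016 + 0.0289 + 0.0004 = 0.3818
B_P4 = 1 / 0.3818 = 2.6192
Ranking by B (broadest → narrowest): population P3 (4.06) > population P1 (3.50) > population P4 (2.62)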